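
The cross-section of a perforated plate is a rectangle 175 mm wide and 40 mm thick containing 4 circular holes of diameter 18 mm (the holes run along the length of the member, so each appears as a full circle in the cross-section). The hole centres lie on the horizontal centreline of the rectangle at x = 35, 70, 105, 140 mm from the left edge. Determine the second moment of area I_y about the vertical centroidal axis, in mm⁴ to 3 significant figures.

I_y ≈ 1.63 × 10⁷ mm⁴

Break the section into simple shapes (no overlaps), measuring from the bottom-left corner of the bounding box.
Plate: 175 × 40, A = 7 000 mm², x = 87.5 mm, Ī = 17 864 583 mm⁴.
Hole 1 (subtracted): ⌀18, A = 254.47 mm², x = 35 mm, Ī = 5 153 mm⁴.
Hole 2 (subtracted): ⌀18, A = 254.47 mm², x = 70 mm, Ī = 5 153 mm⁴.
Hole 3 (subtracted): ⌀18, A = 254.47 mm², x = 105 mm, Ī = 5 153 mm⁴.
Hole 4 (subtracted): ⌀18, A = 254.47 mm², x = 140 mm, Ī = 5 153 mm⁴.
By symmetry the centroid is at mid-width, x̄ = 87.5 mm.
Transfer each piece to the vertical centroidal axis using Ī + A·d² with d = x − 87.5:
  plate: d = 0 mm → contributes +17 864 583 mm⁴
  hole 1: d = -52.5 mm → contributes −706 533 mm⁴
  hole 2: d = -17.5 mm → contributes −83 084 mm⁴
  hole 3: d = 17.5 mm → contributes −83 084 mm⁴
  hole 4: d = 52.5 mm → contributes −706 533 mm⁴
Total I = 16 285 349 mm⁴.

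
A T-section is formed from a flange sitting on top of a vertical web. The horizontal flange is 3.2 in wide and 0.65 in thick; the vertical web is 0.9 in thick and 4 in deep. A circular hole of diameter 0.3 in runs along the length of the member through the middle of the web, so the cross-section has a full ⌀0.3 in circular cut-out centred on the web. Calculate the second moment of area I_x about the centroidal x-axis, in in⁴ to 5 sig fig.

I_x ≈ 11.947 in⁴

Split into non-overlapping primitives; take the origin at the lower-left of the bounding box.
Flange: 3.2 × 0.65, A = 2.08 in², y = 4.325 in, Ī = 0.07323333 in⁴.
Web: 0.9 × 4, A = 3.6 in², y = 2 in, Ī = 4.8 in⁴.
Hole (subtracted): ⌀0.3, A = 0.07068583 in², y = 2 in, Ī = 0.0003976078 in⁴.
Centroid: ȳ = ΣA·y / ΣA = 2.862137 in.
Transfer each piece to the centroidal x-axis using Ī + A·d² with d = y − 2.862137:
  flange: d = 1.462863 in → contributes +4.524364 in⁴
  web: d = -0.8621375 in → contributes +7.475812 in⁴
  hole: d = -0.8621375 in → contributes −0.05293705 in⁴
Total I = 11.94724 in⁴.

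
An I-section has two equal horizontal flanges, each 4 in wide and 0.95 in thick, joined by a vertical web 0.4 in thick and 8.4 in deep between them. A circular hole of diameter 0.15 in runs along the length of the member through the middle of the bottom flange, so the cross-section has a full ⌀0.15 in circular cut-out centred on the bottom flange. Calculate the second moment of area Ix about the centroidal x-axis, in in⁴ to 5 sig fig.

Decompose the section into non-overlapping parts with the origin at the bottom-left of its bounding rectangle.
Bottom flange: 4 × 0.95, A = 3.8 in², y = 0.475 in, Ī = 0.2857917 in⁴.
Web: 0.4 × 8.4, A = 3.36 in², y = 5.15 in, Ī = 19.7568 in⁴.
Top flange: 4 × 0.95, A = 3.8 in², y = 9.825 in, Ī = 0.2857917 in⁴.
Hole (subtracted): ⌀0.15, A = 0.01767146 in², y = 0.475 in, Ī = 0.00002485049 in⁴.
Centroid: ȳ = ΣA·y / ΣA = 5.15755 in.
Transfer each piece to the centroidal x-axis using Ī + A·d² with d = y − 5.15755:
  bottom flange: d = -4.68255 in → contributes +83.60563 in⁴
  web: d = -0.007549953 in → contributes +19.75699 in⁴
  top flange: d = 4.66745 in → contributes +83.06913 in⁴
  hole: d = -4.68255 in → contributes −0.3874941 in⁴
Total I = 186.0443 in⁴.

Ix ≈ 186.04 in⁴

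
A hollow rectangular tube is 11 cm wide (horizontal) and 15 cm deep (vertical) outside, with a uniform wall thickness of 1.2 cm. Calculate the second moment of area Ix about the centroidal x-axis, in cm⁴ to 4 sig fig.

Treat the section as a set of non-overlapping primitives; coordinates are from the bounding-box lower-left.
Outer rectangle: 11 × 15, A = 165 cm², y = 7.5 cm, Ī = 3093.75 cm⁴.
Inner void (subtracted): 8.6 × 12.6, A = 108.36 cm², y = 7.5 cm, Ī = 1433.6 cm⁴.
By symmetry the centroid is at mid-height, ȳ = 7.5 cm.
All pieces are centred on the centroidal x-axis, so I = ΣĪ (holes subtracted) = 1660.15 cm⁴.

Ix ≈ 1660 cm⁴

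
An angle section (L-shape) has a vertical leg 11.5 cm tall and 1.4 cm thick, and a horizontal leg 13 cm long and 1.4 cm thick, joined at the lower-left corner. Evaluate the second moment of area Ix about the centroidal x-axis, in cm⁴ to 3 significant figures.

Ix ≈ 386 cm⁴

Treat the section as a set of non-overlapping primitives; coordinates are from the bounding-box lower-left.
Vertical leg: 1.4 × 11.5, A = 16.1 cm², y = 5.75 cm, Ī = 177.44 cm⁴.
Horizontal leg (remainder): 11.6 × 1.4, A = 16.24 cm², y = 0.7 cm, Ī = 2.6525 cm⁴.
Centroid: ȳ = ΣA·y / ΣA = 3.2141 cm.
Transfer each piece to the centroidal x-axis using Ī + A·d² with d = y − 3.2141:
  vertical leg: d = 2.5359 cm → contributes +280.97 cm⁴
  horizontal leg (remainder): d = -2.5141 cm → contributes +105.3 cm⁴
Total I = 386.27 cm⁴.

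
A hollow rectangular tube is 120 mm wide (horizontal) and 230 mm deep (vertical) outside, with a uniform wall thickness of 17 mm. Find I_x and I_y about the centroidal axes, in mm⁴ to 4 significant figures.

I_x ≈ 6.771 × 10⁷ mm⁴, I_y ≈ 2.273 × 10⁷ mm⁴

Decompose the section into non-overlapping parts with the origin at the bottom-left of its bounding rectangle.
Outer rectangle: 120 × 230, A = 27 600 mm², y = 115 mm, Ī = 121 670 000 mm⁴.
Inner void (subtracted): 86 × 196, A = 16 856 mm², y = 115 mm, Ī = 53 961 675 mm⁴.
By symmetry the centroid is at mid-height, ȳ = 115 mm.
All pieces are centred on the centroidal x-axis, so I = ΣĪ (holes subtracted) = 67 708 325 mm⁴.
Repeating about the centroidal y-axis gives I_y = 22 731 085 mm⁴.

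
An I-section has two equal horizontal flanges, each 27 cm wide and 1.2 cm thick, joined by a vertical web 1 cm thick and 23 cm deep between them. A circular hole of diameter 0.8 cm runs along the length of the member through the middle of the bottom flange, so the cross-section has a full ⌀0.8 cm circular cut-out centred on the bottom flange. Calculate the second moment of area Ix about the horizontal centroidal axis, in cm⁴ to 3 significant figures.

Ix ≈ 1.04 × 10⁴ cm⁴

Split into non-overlapping primitives; take the origin at the lower-left of the bounding box.
Bottom flange: 27 × 1.2, A = 32.4 cm², y = 0.6 cm, Ī = 3.888 cm⁴.
Web: 1 × 23, A = 23 cm², y = 12.7 cm, Ī = 1013.9 cm⁴.
Top flange: 27 × 1.2, A = 32.4 cm², y = 24.8 cm, Ī = 3.888 cm⁴.
Hole (subtracted): ⌀0.8, A = 0.50265 cm², y = 0.6 cm, Ī = 0.020106 cm⁴.
Centroid: ȳ = ΣA·y / ΣA = 12.77 cm.
Transfer each piece to the horizontal centroidal axis using Ī + A·d² with d = y − 12.77:
  bottom flange: d = -12.17 cm → contributes +4802.4 cm⁴
  web: d = -0.069671 cm → contributes +1 014 cm⁴
  top flange: d = 12.03 cm → contributes +4693.1 cm⁴
  hole: d = -12.17 cm → contributes −74.464 cm⁴
Total I = 10 435 cm⁴.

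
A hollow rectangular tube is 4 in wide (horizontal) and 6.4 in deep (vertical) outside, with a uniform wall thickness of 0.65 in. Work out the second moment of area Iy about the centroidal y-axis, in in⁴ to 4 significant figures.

Iy ≈ 25.77 in⁴

Break the section into simple shapes (no overlaps), measuring from the bottom-left corner of the bounding box.
Outer rectangle: 4 × 6.4, A = 25.6 in², x = 2 in, Ī = 34.1333 in⁴.
Inner void (subtracted): 2.7 × 5.1, A = 13.77 in², x = 2 in, Ī = 8.36528 in⁴.
By symmetry the centroid is at mid-width, x̄ = 2 in.
All pieces are centred on the centroidal y-axis, so I = ΣĪ (holes subtracted) = 25.7681 in⁴.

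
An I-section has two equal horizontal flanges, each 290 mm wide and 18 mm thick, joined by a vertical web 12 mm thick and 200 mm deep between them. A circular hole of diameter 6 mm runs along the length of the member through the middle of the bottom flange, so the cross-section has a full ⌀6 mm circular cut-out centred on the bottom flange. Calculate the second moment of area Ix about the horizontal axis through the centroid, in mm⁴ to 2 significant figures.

Ix ≈ 1.3 × 10⁸ mm⁴

Split into non-overlapping primitives; take the origin at the lower-left of the bounding box.
Bottom flange: 290 × 18, A = 5 220 mm², y = 9 mm, Ī = 140 940 mm⁴.
Web: 12 × 200, A = 2 400 mm², y = 118 mm, Ī = 8 000 000 mm⁴.
Top flange: 290 × 18, A = 5 220 mm², y = 227 mm, Ī = 140 940 mm⁴.
Hole (subtracted): ⌀6, A = 28.27 mm², y = 9 mm, Ī = 63.62 mm⁴.
Centroid: ȳ = ΣA·y / ΣA = 118.2 mm.
Transfer each piece to the horizontal axis through the centroid using Ī + A·d² with d = y − 118.2:
  bottom flange: d = -109.2 mm → contributes +62 433 802 mm⁴
  web: d = -0.2406 mm → contributes +8 000 139 mm⁴
  top flange: d = 108.8 mm → contributes +61 886 322 mm⁴
  hole: d = -109.2 mm → contributes −337 475 mm⁴
Total I = 131 982 788 mm⁴.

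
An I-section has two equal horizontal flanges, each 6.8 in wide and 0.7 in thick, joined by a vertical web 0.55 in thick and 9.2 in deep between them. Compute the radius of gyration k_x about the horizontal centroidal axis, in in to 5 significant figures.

k_x ≈ 4.2981 in

Decompose the section into non-overlapping parts with the origin at the bottom-left of its bounding rectangle.
Bottom flange: 6.8 × 0.7, A = 4.76 in², y = 0.35 in, Ī = 0.1943667 in⁴.
Web: 0.55 × 9.2, A = 5.06 in², y = 5.3 in, Ī = 35.68987 in⁴.
Top flange: 6.8 × 0.7, A = 4.76 in², y = 10.25 in, Ī = 0.1943667 in⁴.
By symmetry the centroid is at mid-height, ȳ = 5.3 in.
Transfer each piece to the horizontal centroidal axis using Ī + A·d² with d = y − 5.3:
  bottom flange: d = -4.95 in → contributes +116.8263 in⁴
  web: d = 0 in → contributes +35.68987 in⁴
  top flange: d = 4.95 in → contributes +116.8263 in⁴
Total I = 269.3424 in⁴.
Radius of gyration: k = √(I/A) = √(269.3424 / 14.58) = 4.298071 in.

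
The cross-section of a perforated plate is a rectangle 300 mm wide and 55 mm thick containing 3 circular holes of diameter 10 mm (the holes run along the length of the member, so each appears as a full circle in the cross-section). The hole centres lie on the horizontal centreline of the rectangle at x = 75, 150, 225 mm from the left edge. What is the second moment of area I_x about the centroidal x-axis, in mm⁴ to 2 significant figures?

Treat the section as a set of non-overlapping primitives; coordinates are from the bounding-box lower-left.
Plate: 300 × 55, A = 16 500 mm², y = 27.5 mm, Ī = 4 159 375 mm⁴.
Hole 1 (subtracted): ⌀10, A = 78.54 mm², y = 27.5 mm, Ī = 490.9 mm⁴.
Hole 2 (subtracted): ⌀10, A = 78.54 mm², y = 27.5 mm, Ī = 490.9 mm⁴.
Hole 3 (subtracted): ⌀10, A = 78.54 mm², y = 27.5 mm, Ī = 490.9 mm⁴.
By symmetry the centroid is at mid-height, ȳ = 27.5 mm.
All pieces are centred on the centroidal x-axis, so I = ΣĪ (holes subtracted) = 4 157 902 mm⁴.

I_x ≈ 4.2 × 10⁶ mm⁴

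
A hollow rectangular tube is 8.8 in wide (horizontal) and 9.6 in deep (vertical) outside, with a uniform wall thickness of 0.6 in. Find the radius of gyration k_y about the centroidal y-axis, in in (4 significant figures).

k_y ≈ 3.395 in

Decompose the section into non-overlapping parts with the origin at the bottom-left of its bounding rectangle.
Outer rectangle: 8.8 × 9.6, A = 84.48 in², x = 4.4 in, Ī = 545.178 in⁴.
Inner void (subtracted): 7.6 × 8.4, A = 63.84 in², x = 4.4 in, Ī = 307.283 in⁴.
By symmetry the centroid is at mid-width, x̄ = 4.4 in.
All pieces are centred on the centroidal y-axis, so I = ΣĪ (holes subtracted) = 237.894 in⁴.
Radius of gyration: k = √(I/A) = √(237.894 / 20.64) = 3.39498 in.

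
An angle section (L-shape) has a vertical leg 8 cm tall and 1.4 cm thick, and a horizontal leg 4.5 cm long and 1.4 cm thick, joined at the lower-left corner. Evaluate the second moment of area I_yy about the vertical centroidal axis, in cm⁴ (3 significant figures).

Break the section into simple shapes (no overlaps), measuring from the bottom-left corner of the bounding box.
Vertical leg: 1.4 × 8, A = 11.2 cm², x = 0.7 cm, Ī = 1.8293 cm⁴.
Horizontal leg (remainder): 3.1 × 1.4, A = 4.34 cm², x = 2.95 cm, Ī = 3.4756 cm⁴.
Centroid: x̄ = ΣA·x / ΣA = 1.3284 cm.
Transfer each piece to the vertical centroidal axis using Ī + A·d² with d = x − 1.3284:
  vertical leg: d = -0.62838 cm → contributes +6.2518 cm⁴
  horizontal leg (remainder): d = 1.6216 cm → contributes +14.888 cm⁴
Total I = 21.14 cm⁴.

I_yy ≈ 21.1 cm⁴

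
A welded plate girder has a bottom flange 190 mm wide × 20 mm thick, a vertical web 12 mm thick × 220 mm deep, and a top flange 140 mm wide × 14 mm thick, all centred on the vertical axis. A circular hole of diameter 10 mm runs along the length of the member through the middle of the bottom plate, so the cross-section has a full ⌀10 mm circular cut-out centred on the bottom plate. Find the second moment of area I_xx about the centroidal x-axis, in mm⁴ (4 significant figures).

Decompose the section into non-overlapping parts with the origin at the bottom-left of its bounding rectangle.
Bottom plate: 190 × 20, A = 3 800 mm², y = 10 mm, Ī = 126 667 mm⁴.
Web plate: 12 × 220, A = 2 640 mm², y = 130 mm, Ī = 10 648 000 mm⁴.
Top plate: 140 × 14, A = 1 960 mm², y = 247 mm, Ī = 32013.3 mm⁴.
Hole (subtracted): ⌀10, A = 78.5398 mm², y = 10 mm, Ī = 490.874 mm⁴.
Centroid: ȳ = ΣA·y / ΣA = 103.892 mm.
Transfer each piece to the centroidal x-axis using Ī + A·d² with d = y − 103.892:
  bottom plate: d = -93.8922 mm → contributes +33 626 481 mm⁴
  web plate: d = 26.1078 mm → contributes +12 447 473 mm⁴
  top plate: d = 143.108 mm → contributes +40 172 518 mm⁴
  hole: d = -93.8922 mm → contributes −692 878 mm⁴
Total I = 85 553 595 mm⁴.

I_xx ≈ 8.555 × 10⁷ mm⁴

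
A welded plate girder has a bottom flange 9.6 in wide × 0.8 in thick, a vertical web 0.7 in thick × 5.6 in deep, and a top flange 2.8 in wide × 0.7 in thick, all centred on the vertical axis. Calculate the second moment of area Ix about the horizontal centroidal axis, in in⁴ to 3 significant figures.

Ix ≈ 83.9 in⁴

Treat the section as a set of non-overlapping primitives; coordinates are from the bounding-box lower-left.
Bottom plate: 9.6 × 0.8, A = 7.68 in², y = 0.4 in, Ī = 0.4096 in⁴.
Web plate: 0.7 × 5.6, A = 3.92 in², y = 3.6 in, Ī = 10.244 in⁴.
Top plate: 2.8 × 0.7, A = 1.96 in², y = 6.75 in, Ī = 0.080033 in⁴.
Centroid: ȳ = ΣA·y / ΣA = 2.2429 in.
Transfer each piece to the horizontal centroidal axis using Ī + A·d² with d = y − 2.2429:
  bottom plate: d = -1.8429 in → contributes +26.494 in⁴
  web plate: d = 1.3571 in → contributes +17.464 in⁴
  top plate: d = 4.5071 in → contributes +39.895 in⁴
Total I = 83.852 in⁴.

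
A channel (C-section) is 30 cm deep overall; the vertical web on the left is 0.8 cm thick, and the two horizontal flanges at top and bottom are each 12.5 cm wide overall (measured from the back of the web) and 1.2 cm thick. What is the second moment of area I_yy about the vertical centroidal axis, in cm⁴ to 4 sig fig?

Decompose the section into non-overlapping parts with the origin at the bottom-left of its bounding rectangle.
Web: 0.8 × 30, A = 24 cm², x = 0.4 cm, Ī = 1.28 cm⁴.
Top flange (beyond web): 11.7 × 1.2, A = 14.04 cm², x = 6.65 cm, Ī = 160.161 cm⁴.
Bottom flange (beyond web): 11.7 × 1.2, A = 14.04 cm², x = 6.65 cm, Ī = 160.161 cm⁴.
Centroid: x̄ = ΣA·x / ΣA = 3.76982 cm.
Transfer each piece to the vertical centroidal axis using Ī + A·d² with d = x − 3.76982:
  web: d = -3.36982 cm → contributes +273.816 cm⁴
  top flange (beyond web): d = 2.88018 cm → contributes +276.63 cm⁴
  bottom flange (beyond web): d = 2.88018 cm → contributes +276.63 cm⁴
Total I = 827.075 cm⁴.

I_yy ≈ 827.1 cm⁴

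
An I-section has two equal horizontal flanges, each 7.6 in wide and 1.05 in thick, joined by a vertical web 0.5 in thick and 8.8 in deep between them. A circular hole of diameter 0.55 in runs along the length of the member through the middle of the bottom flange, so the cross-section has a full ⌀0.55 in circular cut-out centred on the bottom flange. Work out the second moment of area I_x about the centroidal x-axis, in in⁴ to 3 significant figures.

I_x ≈ 411 in⁴

Treat the section as a set of non-overlapping primitives; coordinates are from the bounding-box lower-left.
Bottom flange: 7.6 × 1.05, A = 7.98 in², y = 0.525 in, Ī = 0.73316 in⁴.
Web: 0.5 × 8.8, A = 4.4 in², y = 5.45 in, Ī = 28.395 in⁴.
Top flange: 7.6 × 1.05, A = 7.98 in², y = 10.375 in, Ī = 0.73316 in⁴.
Hole (subtracted): ⌀0.55, A = 0.23758 in², y = 0.525 in, Ī = 0.0044918 in⁴.
Centroid: ȳ = ΣA·y / ΣA = 5.5081 in.
Transfer each piece to the centroidal x-axis using Ī + A·d² with d = y − 5.5081:
  bottom flange: d = -4.9831 in → contributes +198.89 in⁴
  web: d = -0.058149 in → contributes +28.41 in⁴
  top flange: d = 4.8669 in → contributes +189.75 in⁴
  hole: d = -4.9831 in → contributes −5.9041 in⁴
Total I = 411.15 in⁴.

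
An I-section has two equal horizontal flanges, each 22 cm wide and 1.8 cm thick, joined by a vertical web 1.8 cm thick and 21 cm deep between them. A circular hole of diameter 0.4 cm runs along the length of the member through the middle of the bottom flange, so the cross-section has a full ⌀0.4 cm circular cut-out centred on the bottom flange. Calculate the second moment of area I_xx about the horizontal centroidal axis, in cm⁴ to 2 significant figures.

Treat the section as a set of non-overlapping primitives; coordinates are from the bounding-box lower-left.
Bottom flange: 22 × 1.8, A = 39.6 cm², y = 0.9 cm, Ī = 10.69 cm⁴.
Web: 1.8 × 21, A = 37.8 cm², y = 12.3 cm, Ī = 1 389 cm⁴.
Top flange: 22 × 1.8, A = 39.6 cm², y = 23.7 cm, Ī = 10.69 cm⁴.
Hole (subtracted): ⌀0.4, A = 0.1257 cm², y = 0.9 cm, Ī = 0.001257 cm⁴.
Centroid: ȳ = ΣA·y / ΣA = 12.31 cm.
Transfer each piece to the horizontal centroidal axis using Ī + A·d² with d = y − 12.31:
  bottom flange: d = -11.41 cm → contributes +5 168 cm⁴
  web: d = -0.01226 cm → contributes +1 389 cm⁴
  top flange: d = 11.39 cm → contributes +5 146 cm⁴
  hole: d = -11.41 cm → contributes −16.37 cm⁴
Total I = 11 687 cm⁴.

I_xx ≈ 1.2 × 10⁴ cm⁴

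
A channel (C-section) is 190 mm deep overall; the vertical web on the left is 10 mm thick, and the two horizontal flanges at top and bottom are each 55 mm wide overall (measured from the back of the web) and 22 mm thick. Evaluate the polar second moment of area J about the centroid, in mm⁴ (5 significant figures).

Treat the section as a set of non-overlapping primitives; coordinates are from the bounding-box lower-left.
Web: 10 × 190, A = 1 900 mm², y = 95 mm, Ī = 5 715 833 mm⁴.
Top flange (beyond web): 45 × 22, A = 990 mm², y = 179 mm, Ī = 39 930 mm⁴.
Bottom flange (beyond web): 45 × 22, A = 990 mm², y = 11 mm, Ī = 39 930 mm⁴.
By symmetry the centroid is at mid-height, ȳ = 95 mm.
Transfer each piece to the centroidal x-axis using Ī + A·d² with d = y − 95:
  web: d = 0 mm → contributes +5 715 833 mm⁴
  top flange (beyond web): d = 84 mm → contributes +7 025 370 mm⁴
  bottom flange (beyond web): d = -84 mm → contributes +7 025 370 mm⁴
Total I = 19 766 573 mm⁴.
For the y-axis: x̄ = 19.03351 mm.
Repeating about the centroidal y-axis gives I_y = 1 083 209 mm⁴.
Polar second moment: J = I_x + I_y = 20 849 782 mm⁴.

J ≈ 2.0850 × 10⁷ mm⁴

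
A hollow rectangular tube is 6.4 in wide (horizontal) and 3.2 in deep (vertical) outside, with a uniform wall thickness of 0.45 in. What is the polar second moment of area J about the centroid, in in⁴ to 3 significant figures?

Split into non-overlapping primitives; take the origin at the lower-left of the bounding box.
Outer rectangle: 6.4 × 3.2, A = 20.48 in², y = 1.6 in, Ī = 17.476 in⁴.
Inner void (subtracted): 5.5 × 2.3, A = 12.65 in², y = 1.6 in, Ī = 5.5765 in⁴.
By symmetry the centroid is at mid-height, ȳ = 1.6 in.
All pieces are centred on the centroidal x-axis, so I = ΣĪ (holes subtracted) = 11.9 in⁴.
Repeating about the centroidal y-axis gives I_y = 38.017 in⁴.
Polar second moment: J = I_x + I_y = 49.916 in⁴.

J ≈ 49.9 in⁴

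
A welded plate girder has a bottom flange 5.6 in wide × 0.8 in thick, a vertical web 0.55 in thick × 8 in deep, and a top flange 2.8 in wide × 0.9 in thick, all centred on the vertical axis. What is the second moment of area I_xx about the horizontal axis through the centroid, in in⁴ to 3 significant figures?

I_xx ≈ 154 in⁴

Split into non-overlapping primitives; take the origin at the lower-left of the bounding box.
Bottom plate: 5.6 × 0.8, A = 4.48 in², y = 0.4 in, Ī = 0.23893 in⁴.
Web plate: 0.55 × 8, A = 4.4 in², y = 4.8 in, Ī = 23.467 in⁴.
Top plate: 2.8 × 0.9, A = 2.52 in², y = 9.25 in, Ī = 0.1701 in⁴.
Centroid: ȳ = ΣA·y / ΣA = 4.0546 in.
Transfer each piece to the horizontal axis through the centroid using Ī + A·d² with d = y − 4.0546:
  bottom plate: d = -3.6546 in → contributes +60.073 in⁴
  web plate: d = 0.74544 in → contributes +25.912 in⁴
  top plate: d = 5.1954 in → contributes +68.191 in⁴
Total I = 154.18 in⁴.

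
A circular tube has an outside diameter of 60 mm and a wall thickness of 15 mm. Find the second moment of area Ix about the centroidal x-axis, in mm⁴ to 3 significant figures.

Ix ≈ 5.96 × 10⁵ mm⁴

Treat the section as a set of non-overlapping primitives; coordinates are from the bounding-box lower-left.
Outer circle: ⌀60, A = 2827.4 mm², y = 30 mm, Ī = 636 173 mm⁴.
Bore (subtracted): ⌀30, A = 706.86 mm², y = 30 mm, Ī = 39 761 mm⁴.
By symmetry the centroid is at mid-height, ȳ = 30 mm.
All pieces are centred on the centroidal x-axis, so I = ΣĪ (holes subtracted) = 596 412 mm⁴.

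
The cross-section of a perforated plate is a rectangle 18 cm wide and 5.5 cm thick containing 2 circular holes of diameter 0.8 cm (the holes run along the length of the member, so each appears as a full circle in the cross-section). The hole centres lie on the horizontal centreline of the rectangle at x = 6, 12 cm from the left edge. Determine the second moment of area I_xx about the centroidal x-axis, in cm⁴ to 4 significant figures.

I_xx ≈ 249.5 cm⁴

Break the section into simple shapes (no overlaps), measuring from the bottom-left corner of the bounding box.
Plate: 18 × 5.5, A = 99 cm², y = 2.75 cm, Ī = 249.563 cm⁴.
Hole 1 (subtracted): ⌀0.8, A = 0.502655 cm², y = 2.75 cm, Ī = 0.0201062 cm⁴.
Hole 2 (subtracted): ⌀0.8, A = 0.502655 cm², y = 2.75 cm, Ī = 0.0201062 cm⁴.
By symmetry the centroid is at mid-height, ȳ = 2.75 cm.
All pieces are centred on the centroidal x-axis, so I = ΣĪ (holes subtracted) = 249.522 cm⁴.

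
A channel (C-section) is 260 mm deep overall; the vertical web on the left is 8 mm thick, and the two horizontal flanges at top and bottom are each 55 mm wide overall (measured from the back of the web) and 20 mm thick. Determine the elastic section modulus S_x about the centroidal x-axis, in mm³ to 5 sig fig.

Break the section into simple shapes (no overlaps), measuring from the bottom-left corner of the bounding box.
Web: 8 × 260, A = 2 080 mm², y = 130 mm, Ī = 11 717 333 mm⁴.
Top flange (beyond web): 47 × 20, A = 940 mm², y = 250 mm, Ī = 31333.33 mm⁴.
Bottom flange (beyond web): 47 × 20, A = 940 mm², y = 10 mm, Ī = 31333.33 mm⁴.
By symmetry the centroid is at mid-height, ȳ = 130 mm.
Transfer each piece to the centroidal x-axis using Ī + A·d² with d = y − 130:
  web: d = 0 mm → contributes +11 717 333 mm⁴
  top flange (beyond web): d = 120 mm → contributes +13 567 333 mm⁴
  bottom flange (beyond web): d = -120 mm → contributes +13 567 333 mm⁴
Total I = 38 852 000 mm⁴.
Extreme fibre distance c = 130 mm; S = I/c = 298861.5 mm³.

S_x ≈ 2.9886 × 10⁵ mm³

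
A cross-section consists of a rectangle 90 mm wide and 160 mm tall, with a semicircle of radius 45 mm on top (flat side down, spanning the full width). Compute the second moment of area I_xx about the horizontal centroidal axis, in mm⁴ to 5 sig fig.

Break the section into simple shapes (no overlaps), measuring from the bottom-left corner of the bounding box.
Rectangular body: 90 × 160, A = 14 400 mm², y = 80 mm, Ī = 30 720 000 mm⁴.
Semicircular cap: semicircle r = 45, A = 3180.863 mm², y = 179.0986 mm, Ī = 450072.1 mm⁴.
Centroid: ȳ = ΣA·y / ΣA = 97.92967 mm.
Transfer each piece to the horizontal centroidal axis using Ī + A·d² with d = y − 97.92967:
  rectangular body: d = -17.92967 mm → contributes +35 349 210 mm⁴
  semicircular cap: d = 81.16893 mm → contributes +21 406 850 mm⁴
Total I = 56 756 060 mm⁴.

I_xx ≈ 5.6756 × 10⁷ mm⁴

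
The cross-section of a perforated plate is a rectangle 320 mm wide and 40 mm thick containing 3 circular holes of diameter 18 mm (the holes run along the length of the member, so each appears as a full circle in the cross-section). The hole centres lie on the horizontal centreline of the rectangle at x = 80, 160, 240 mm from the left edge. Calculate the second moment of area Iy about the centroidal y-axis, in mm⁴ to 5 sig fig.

Iy ≈ 1.0595 × 10⁸ mm⁴

Treat the section as a set of non-overlapping primitives; coordinates are from the bounding-box lower-left.
Plate: 320 × 40, A = 12 800 mm², x = 160 mm, Ī = 109 226 667 mm⁴.
Hole 1 (subtracted): ⌀18, A = 254.469 mm², x = 80 mm, Ī = 5152.997 mm⁴.
Hole 2 (subtracted): ⌀18, A = 254.469 mm², x = 160 mm, Ī = 5152.997 mm⁴.
Hole 3 (subtracted): ⌀18, A = 254.469 mm², x = 240 mm, Ī = 5152.997 mm⁴.
By symmetry the centroid is at mid-width, x̄ = 160 mm.
Transfer each piece to the centroidal y-axis using Ī + A·d² with d = x − 160:
  plate: d = 0 mm → contributes +109 226 667 mm⁴
  hole 1: d = -80 mm → contributes −1 633 755 mm⁴
  hole 2: d = 0 mm → contributes −5152.997 mm⁴
  hole 3: d = 80 mm → contributes −1 633 755 mm⁴
Total I = 105 954 004 mm⁴.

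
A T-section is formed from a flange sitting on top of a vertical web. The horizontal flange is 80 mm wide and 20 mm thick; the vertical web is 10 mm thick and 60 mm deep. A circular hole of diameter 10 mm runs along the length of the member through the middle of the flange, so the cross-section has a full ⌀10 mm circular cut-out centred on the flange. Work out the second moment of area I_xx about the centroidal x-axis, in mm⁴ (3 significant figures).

Break the section into simple shapes (no overlaps), measuring from the bottom-left corner of the bounding box.
Flange: 80 × 20, A = 1 600 mm², y = 70 mm, Ī = 53 333 mm⁴.
Web: 10 × 60, A = 600 mm², y = 30 mm, Ī = 180 000 mm⁴.
Hole (subtracted): ⌀10, A = 78.54 mm², y = 70 mm, Ī = 490.87 mm⁴.
Centroid: ȳ = ΣA·y / ΣA = 58.687 mm.
Transfer each piece to the centroidal x-axis using Ī + A·d² with d = y − 58.687:
  flange: d = 11.313 mm → contributes +258 106 mm⁴
  web: d = -28.687 mm → contributes +673 768 mm⁴
  hole: d = 11.313 mm → contributes −10 543 mm⁴
Total I = 921 331 mm⁴.

I_xx ≈ 9.21 × 10⁵ mm⁴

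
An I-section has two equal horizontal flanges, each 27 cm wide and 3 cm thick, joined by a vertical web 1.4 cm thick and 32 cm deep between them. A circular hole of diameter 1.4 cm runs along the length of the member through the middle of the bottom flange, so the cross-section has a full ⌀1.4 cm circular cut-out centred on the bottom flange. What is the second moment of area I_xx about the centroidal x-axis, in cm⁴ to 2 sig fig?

Break the section into simple shapes (no overlaps), measuring from the bottom-left corner of the bounding box.
Bottom flange: 27 × 3, A = 81 cm², y = 1.5 cm, Ī = 60.75 cm⁴.
Web: 1.4 × 32, A = 44.8 cm², y = 19 cm, Ī = 3 823 cm⁴.
Top flange: 27 × 3, A = 81 cm², y = 36.5 cm, Ī = 60.75 cm⁴.
Hole (subtracted): ⌀1.4, A = 1.539 cm², y = 1.5 cm, Ī = 0.1886 cm⁴.
Centroid: ȳ = ΣA·y / ΣA = 19.13 cm.
Transfer each piece to the centroidal x-axis using Ī + A·d² with d = y − 19.13:
  bottom flange: d = -17.63 cm → contributes +25 240 cm⁴
  web: d = -0.1312 cm → contributes +3 824 cm⁴
  top flange: d = 17.37 cm → contributes +24 496 cm⁴
  hole: d = -17.63 cm → contributes −478.7 cm⁴
Total I = 53 082 cm⁴.

I_xx ≈ 5.3 × 10⁴ cm⁴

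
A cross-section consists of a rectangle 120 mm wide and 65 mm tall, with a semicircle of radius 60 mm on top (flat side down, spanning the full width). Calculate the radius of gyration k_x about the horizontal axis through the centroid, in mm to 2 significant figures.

k_x ≈ 34 mm

Treat the section as a set of non-overlapping primitives; coordinates are from the bounding-box lower-left.
Rectangular body: 120 × 65, A = 7 800 mm², y = 32.5 mm, Ī = 2 746 250 mm⁴.
Semicircular cap: semicircle r = 60, A = 5 655 mm², y = 90.46 mm, Ī = 1 422 450 mm⁴.
Centroid: ȳ = ΣA·y / ΣA = 56.86 mm.
Transfer each piece to the horizontal axis through the centroid using Ī + A·d² with d = y − 56.86:
  rectangular body: d = -24.36 mm → contributes +7 375 484 mm⁴
  semicircular cap: d = 33.6 mm → contributes +7 807 751 mm⁴
Total I = 15 183 234 mm⁴.
Radius of gyration: k = √(I/A) = √(15 183 234 / 13 455) = 33.59 mm.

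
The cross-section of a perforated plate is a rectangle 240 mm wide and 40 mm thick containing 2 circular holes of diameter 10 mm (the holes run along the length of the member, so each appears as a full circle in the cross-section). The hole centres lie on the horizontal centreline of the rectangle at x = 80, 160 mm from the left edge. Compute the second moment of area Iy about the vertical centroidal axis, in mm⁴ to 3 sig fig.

Iy ≈ 4.58 × 10⁷ mm⁴

Break the section into simple shapes (no overlaps), measuring from the bottom-left corner of the bounding box.
Plate: 240 × 40, A = 9 600 mm², x = 120 mm, Ī = 46 080 000 mm⁴.
Hole 1 (subtracted): ⌀10, A = 78.54 mm², x = 80 mm, Ī = 490.87 mm⁴.
Hole 2 (subtracted): ⌀10, A = 78.54 mm², x = 160 mm, Ī = 490.87 mm⁴.
By symmetry the centroid is at mid-width, x̄ = 120 mm.
Transfer each piece to the vertical centroidal axis using Ī + A·d² with d = x − 120:
  plate: d = 0 mm → contributes +46 080 000 mm⁴
  hole 1: d = -40 mm → contributes −126 155 mm⁴
  hole 2: d = 40 mm → contributes −126 155 mm⁴
Total I = 45 827 691 mm⁴.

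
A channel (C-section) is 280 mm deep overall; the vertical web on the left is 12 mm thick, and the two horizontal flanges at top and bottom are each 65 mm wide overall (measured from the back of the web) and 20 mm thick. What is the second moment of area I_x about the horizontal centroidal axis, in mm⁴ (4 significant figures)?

I_x ≈ 5.785 × 10⁷ mm⁴

Break the section into simple shapes (no overlaps), measuring from the bottom-left corner of the bounding box.
Web: 12 × 280, A = 3 360 mm², y = 140 mm, Ī = 21 952 000 mm⁴.
Top flange (beyond web): 53 × 20, A = 1 060 mm², y = 270 mm, Ī = 35333.3 mm⁴.
Bottom flange (beyond web): 53 × 20, A = 1 060 mm², y = 10 mm, Ī = 35333.3 mm⁴.
By symmetry the centroid is at mid-height, ȳ = 140 mm.
Transfer each piece to the horizontal centroidal axis using Ī + A·d² with d = y − 140:
  web: d = 0 mm → contributes +21 952 000 mm⁴
  top flange (beyond web): d = 130 mm → contributes +17 949 333 mm⁴
  bottom flange (beyond web): d = -130 mm → contributes +17 949 333 mm⁴
Total I = 57 850 667 mm⁴.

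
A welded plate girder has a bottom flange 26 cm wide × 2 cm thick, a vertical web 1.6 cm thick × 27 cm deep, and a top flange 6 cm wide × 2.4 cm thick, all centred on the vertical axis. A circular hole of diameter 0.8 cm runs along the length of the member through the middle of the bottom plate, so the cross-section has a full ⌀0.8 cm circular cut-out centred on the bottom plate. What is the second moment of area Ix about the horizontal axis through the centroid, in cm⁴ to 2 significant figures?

Decompose the section into non-overlapping parts with the origin at the bottom-left of its bounding rectangle.
Bottom plate: 26 × 2, A = 52 cm², y = 1 cm, Ī = 17.33 cm⁴.
Web plate: 1.6 × 27, A = 43.2 cm², y = 15.5 cm, Ī = 2 624 cm⁴.
Top plate: 6 × 2.4, A = 14.4 cm², y = 30.2 cm, Ī = 6.912 cm⁴.
Hole (subtracted): ⌀0.8, A = 0.5027 cm², y = 1 cm, Ī = 0.02011 cm⁴.
Centroid: ȳ = ΣA·y / ΣA = 10.6 cm.
Transfer each piece to the horizontal axis through the centroid using Ī + A·d² with d = y − 10.6:
  bottom plate: d = -9.596 cm → contributes +4 805 cm⁴
  web plate: d = 4.904 cm → contributes +3 663 cm⁴
  top plate: d = 19.6 cm → contributes +5 541 cm⁴
  hole: d = -9.596 cm → contributes −46.3 cm⁴
Total I = 13 964 cm⁴.

Ix ≈ 1.4 × 10⁴ cm⁴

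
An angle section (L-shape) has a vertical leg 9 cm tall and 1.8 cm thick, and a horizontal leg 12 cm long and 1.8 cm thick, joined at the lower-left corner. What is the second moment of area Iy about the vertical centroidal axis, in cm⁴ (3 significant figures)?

Break the section into simple shapes (no overlaps), measuring from the bottom-left corner of the bounding box.
Vertical leg: 1.8 × 9, A = 16.2 cm², x = 0.9 cm, Ī = 4.374 cm⁴.
Horizontal leg (remainder): 10.2 × 1.8, A = 18.36 cm², x = 6.9 cm, Ī = 159.18 cm⁴.
Centroid: x̄ = ΣA·x / ΣA = 4.0875 cm.
Transfer each piece to the vertical centroidal axis using Ī + A·d² with d = x − 4.0875:
  vertical leg: d = -3.1875 cm → contributes +168.97 cm⁴
  horizontal leg (remainder): d = 2.8125 cm → contributes +304.41 cm⁴
Total I = 473.38 cm⁴.

Iy ≈ 473 cm⁴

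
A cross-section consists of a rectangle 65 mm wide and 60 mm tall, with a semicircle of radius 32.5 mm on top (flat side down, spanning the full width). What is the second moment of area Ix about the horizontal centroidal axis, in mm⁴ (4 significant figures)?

Break the section into simple shapes (no overlaps), measuring from the bottom-left corner of the bounding box.
Rectangular body: 65 × 60, A = 3 900 mm², y = 30 mm, Ī = 1 170 000 mm⁴.
Semicircular cap: semicircle r = 32.5, A = 1659.15 mm², y = 73.7934 mm, Ī = 122 452 mm⁴.
Centroid: ȳ = ΣA·y / ΣA = 43.0703 mm.
Transfer each piece to the horizontal centroidal axis using Ī + A·d² with d = y − 43.0703:
  rectangular body: d = -13.0703 mm → contributes +1 836 252 mm⁴
  semicircular cap: d = 30.7231 mm → contributes +1 688 541 mm⁴
Total I = 3 524 792 mm⁴.

Ix ≈ 3.525 × 10⁶ mm⁴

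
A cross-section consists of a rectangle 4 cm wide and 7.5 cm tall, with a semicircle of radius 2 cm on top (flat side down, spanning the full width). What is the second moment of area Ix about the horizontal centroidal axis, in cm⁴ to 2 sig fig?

Ix ≈ 250 cm⁴

Split into non-overlapping primitives; take the origin at the lower-left of the bounding box.
Rectangular body: 4 × 7.5, A = 30 cm², y = 3.75 cm, Ī = 140.6 cm⁴.
Semicircular cap: semicircle r = 2, A = 6.283 cm², y = 8.349 cm, Ī = 1.756 cm⁴.
Centroid: ȳ = ΣA·y / ΣA = 4.546 cm.
Transfer each piece to the horizontal centroidal axis using Ī + A·d² with d = y − 4.546:
  rectangular body: d = -0.7964 cm → contributes +159.7 cm⁴
  semicircular cap: d = 3.802 cm → contributes +92.6 cm⁴
Total I = 252.3 cm⁴.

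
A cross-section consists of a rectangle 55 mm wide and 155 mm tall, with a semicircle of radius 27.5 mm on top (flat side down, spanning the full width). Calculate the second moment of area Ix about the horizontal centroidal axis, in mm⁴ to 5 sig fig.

Treat the section as a set of non-overlapping primitives; coordinates are from the bounding-box lower-left.
Rectangular body: 55 × 155, A = 8 525 mm², y = 77.5 mm, Ī = 17 067 760 mm⁴.
Semicircular cap: semicircle r = 27.5, A = 1187.915 mm², y = 166.6714 mm, Ī = 62771.55 mm⁴.
Centroid: ȳ = ΣA·y / ΣA = 88.40589 mm.
Transfer each piece to the horizontal centroidal axis using Ī + A·d² with d = y − 88.40589:
  rectangular body: d = -10.90589 mm → contributes +18 081 710 mm⁴
  semicircular cap: d = 78.26547 mm → contributes +7 339 324 mm⁴
Total I = 25 421 035 mm⁴.

Ix ≈ 2.5421 × 10⁷ mm⁴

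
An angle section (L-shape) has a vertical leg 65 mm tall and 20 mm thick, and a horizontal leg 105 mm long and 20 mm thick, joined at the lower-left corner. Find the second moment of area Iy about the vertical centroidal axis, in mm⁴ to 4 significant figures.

Iy ≈ 3.097 × 10⁶ mm⁴

Break the section into simple shapes (no overlaps), measuring from the bottom-left corner of the bounding box.
Vertical leg: 20 × 65, A = 1 300 mm², x = 10 mm, Ī = 43333.3 mm⁴.
Horizontal leg (remainder): 85 × 20, A = 1 700 mm², x = 62.5 mm, Ī = 1 023 542 mm⁴.
Centroid: x̄ = ΣA·x / ΣA = 39.75 mm.
Transfer each piece to the vertical centroidal axis using Ī + A·d² with d = x − 39.75:
  vertical leg: d = -29.75 mm → contributes +1 193 915 mm⁴
  horizontal leg (remainder): d = 22.75 mm → contributes +1 903 398 mm⁴
Total I = 3 097 313 mm⁴.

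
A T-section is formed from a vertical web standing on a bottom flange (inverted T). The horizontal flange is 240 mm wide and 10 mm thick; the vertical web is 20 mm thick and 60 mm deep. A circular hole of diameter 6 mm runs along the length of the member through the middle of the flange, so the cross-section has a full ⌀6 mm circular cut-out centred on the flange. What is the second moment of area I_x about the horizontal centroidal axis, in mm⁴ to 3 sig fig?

I_x ≈ 1.36 × 10⁶ mm⁴

Split into non-overlapping primitives; take the origin at the lower-left of the bounding box.
Flange: 240 × 10, A = 2 400 mm², y = 5 mm, Ī = 20 000 mm⁴.
Web: 20 × 60, A = 1 200 mm², y = 40 mm, Ī = 360 000 mm⁴.
Hole (subtracted): ⌀6, A = 28.274 mm², y = 5 mm, Ī = 63.617 mm⁴.
Centroid: ȳ = ΣA·y / ΣA = 16.759 mm.
Transfer each piece to the horizontal centroidal axis using Ī + A·d² with d = y − 16.759:
  flange: d = -11.759 mm → contributes +351 859 mm⁴
  web: d = 23.241 mm → contributes +1 008 172 mm⁴
  hole: d = -11.759 mm → contributes −3973.2 mm⁴
Total I = 1 356 057 mm⁴.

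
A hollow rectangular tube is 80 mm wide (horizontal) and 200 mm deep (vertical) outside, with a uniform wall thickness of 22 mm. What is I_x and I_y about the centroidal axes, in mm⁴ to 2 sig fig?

I_x ≈ 4.2 × 10⁷ mm⁴, I_y ≈ 7.9 × 10⁶ mm⁴

Break the section into simple shapes (no overlaps), measuring from the bottom-left corner of the bounding box.
Outer rectangle: 80 × 200, A = 16 000 mm², y = 100 mm, Ī = 53 333 333 mm⁴.
Inner void (subtracted): 36 × 156, A = 5 616 mm², y = 100 mm, Ī = 11 389 248 mm⁴.
By symmetry the centroid is at mid-height, ȳ = 100 mm.
All pieces are centred on the centroidal x-axis, so I = ΣĪ (holes subtracted) = 41 944 085 mm⁴.
Repeating about the centroidal y-axis gives I_y = 7 926 805 mm⁴.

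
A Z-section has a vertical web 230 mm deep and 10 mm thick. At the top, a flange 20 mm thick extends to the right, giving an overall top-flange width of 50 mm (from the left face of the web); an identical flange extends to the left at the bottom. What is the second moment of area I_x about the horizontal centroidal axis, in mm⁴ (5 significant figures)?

Treat the section as a set of non-overlapping primitives; coordinates are from the bounding-box lower-left.
Web: 10 × 230, A = 2 300 mm², y = 115 mm, Ī = 10 139 167 mm⁴.
Top flange (beyond web): 40 × 20, A = 800 mm², y = 220 mm, Ī = 26666.67 mm⁴.
Bottom flange (beyond web): 40 × 20, A = 800 mm², y = 10 mm, Ī = 26666.67 mm⁴.
Centroid: ȳ = ΣA·y / ΣA = 115 mm.
Transfer each piece to the horizontal centroidal axis using Ī + A·d² with d = y − 115:
  web: d = 0 mm → contributes +10 139 167 mm⁴
  top flange (beyond web): d = 105 mm → contributes +8 846 667 mm⁴
  bottom flange (beyond web): d = -105 mm → contributes +8 846 667 mm⁴
Total I = 27 832 500 mm⁴.

I_x ≈ 2.7833 × 10⁷ mm⁴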